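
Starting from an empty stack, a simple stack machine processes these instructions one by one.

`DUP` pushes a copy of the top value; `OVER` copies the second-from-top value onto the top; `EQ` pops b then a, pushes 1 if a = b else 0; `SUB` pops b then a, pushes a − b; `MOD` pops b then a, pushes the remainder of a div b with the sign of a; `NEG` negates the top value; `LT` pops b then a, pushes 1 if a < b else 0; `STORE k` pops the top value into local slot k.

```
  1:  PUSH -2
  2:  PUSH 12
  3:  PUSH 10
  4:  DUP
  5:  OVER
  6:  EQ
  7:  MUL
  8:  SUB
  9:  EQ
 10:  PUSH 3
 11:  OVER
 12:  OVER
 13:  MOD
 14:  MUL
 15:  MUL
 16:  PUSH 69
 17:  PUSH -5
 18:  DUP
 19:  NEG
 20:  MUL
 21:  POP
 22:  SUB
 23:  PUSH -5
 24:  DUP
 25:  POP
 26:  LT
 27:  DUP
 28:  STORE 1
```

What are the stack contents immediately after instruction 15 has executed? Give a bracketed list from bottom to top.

[0]

PUSH -2 : [-2]
PUSH 12 : [-2, 12]
PUSH 10 : [-2, 12, 10]
DUP     : [-2, 12, 10, 10]
OVER    : [-2, 12, 10, 10, 10]
EQ      : [-2, 12, 10, 1]
MUL     : [-2, 12, 10]
SUB     : [-2, 2]
EQ      : [0]
PUSH 3  : [0, 3]
OVER    : [0, 3, 0]
OVER    : [0, 3, 0, 3]
MOD     : [0, 3, 0]
MUL     : [0, 0]
MUL     : [0]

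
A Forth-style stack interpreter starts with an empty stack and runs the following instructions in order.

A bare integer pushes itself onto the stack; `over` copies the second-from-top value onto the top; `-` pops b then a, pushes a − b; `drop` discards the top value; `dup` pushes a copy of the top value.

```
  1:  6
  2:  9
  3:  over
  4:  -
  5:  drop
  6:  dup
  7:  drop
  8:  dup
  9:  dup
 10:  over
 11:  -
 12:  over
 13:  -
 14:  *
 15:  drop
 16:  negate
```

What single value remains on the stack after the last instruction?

6      -> [6]
9      -> [6, 9]
over   -> [6, 9, 6]
-      -> [6, 3]
drop   -> [6]
dup    -> [6, 6]
drop   -> [6]
dup    -> [6, 6]
dup    -> [6, 6, 6]
over   -> [6, 6, 6, 6]
-      -> [6, 6, 0]
over   -> [6, 6, 0, 6]
-      -> [6, 6, -6]
*      -> [6, -36]
drop   -> [6]
negate -> [-6]

-6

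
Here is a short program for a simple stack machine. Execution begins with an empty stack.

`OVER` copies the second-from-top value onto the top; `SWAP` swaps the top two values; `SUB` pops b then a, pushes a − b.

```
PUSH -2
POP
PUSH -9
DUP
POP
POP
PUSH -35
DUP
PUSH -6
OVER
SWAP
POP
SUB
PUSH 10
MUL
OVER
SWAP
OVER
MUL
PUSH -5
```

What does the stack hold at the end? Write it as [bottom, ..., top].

PUSH -2  : -2
POP      : (empty)
PUSH -9  : -9
DUP      : -9 -9
POP      : -9
POP      : (empty)
PUSH -35 : -35
DUP      : -35 -35
PUSH -6  : -35 -35 -6
OVER     : -35 -35 -6 -35
SWAP     : -35 -35 -35 -6
POP      : -35 -35 -35
SUB      : -35 0
PUSH 10  : -35 0 10
MUL      : -35 0
OVER     : -35 0 -35
SWAP     : -35 -35 0
OVER     : -35 -35 0 -35
MUL      : -35 -35 0
PUSH -5  : -35 -35 0 -5

[-35, -35, 0, -5]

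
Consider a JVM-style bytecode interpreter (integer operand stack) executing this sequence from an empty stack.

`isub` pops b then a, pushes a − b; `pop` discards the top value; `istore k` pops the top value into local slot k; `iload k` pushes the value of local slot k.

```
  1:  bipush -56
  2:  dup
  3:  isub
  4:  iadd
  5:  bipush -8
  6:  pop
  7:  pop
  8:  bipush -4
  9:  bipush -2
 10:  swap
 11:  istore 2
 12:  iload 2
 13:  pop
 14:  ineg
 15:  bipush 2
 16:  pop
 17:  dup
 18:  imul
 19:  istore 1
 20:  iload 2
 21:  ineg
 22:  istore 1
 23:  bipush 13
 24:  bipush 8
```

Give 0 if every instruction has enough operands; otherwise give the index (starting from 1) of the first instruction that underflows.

4

bipush -56 : -56
dup        : -56 -56
isub       : 0
iadd  — needs 2 operands, stack has 1 → underflow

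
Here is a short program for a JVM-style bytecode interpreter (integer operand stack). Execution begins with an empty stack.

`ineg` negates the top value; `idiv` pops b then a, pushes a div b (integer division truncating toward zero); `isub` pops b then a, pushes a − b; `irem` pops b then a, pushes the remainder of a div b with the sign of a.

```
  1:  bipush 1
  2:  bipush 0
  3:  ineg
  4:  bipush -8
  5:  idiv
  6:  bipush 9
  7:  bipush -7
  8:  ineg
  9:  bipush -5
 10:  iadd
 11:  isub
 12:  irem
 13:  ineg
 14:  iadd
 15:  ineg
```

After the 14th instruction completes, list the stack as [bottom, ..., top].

[1]

bipush 1  : [1]
bipush 0  : [1, 0]
ineg      : [1, 0]
bipush -8 : [1, 0, -8]
idiv      : [1, 0]
bipush 9  : [1, 0, 9]
bipush -7 : [1, 0, 9, -7]
ineg      : [1, 0, 9, 7]
bipush -5 : [1, 0, 9, 7, -5]
iadd      : [1, 0, 9, 2]
isub      : [1, 0, 7]
irem      : [1, 0]
ineg      : [1, 0]
iadd      : [1]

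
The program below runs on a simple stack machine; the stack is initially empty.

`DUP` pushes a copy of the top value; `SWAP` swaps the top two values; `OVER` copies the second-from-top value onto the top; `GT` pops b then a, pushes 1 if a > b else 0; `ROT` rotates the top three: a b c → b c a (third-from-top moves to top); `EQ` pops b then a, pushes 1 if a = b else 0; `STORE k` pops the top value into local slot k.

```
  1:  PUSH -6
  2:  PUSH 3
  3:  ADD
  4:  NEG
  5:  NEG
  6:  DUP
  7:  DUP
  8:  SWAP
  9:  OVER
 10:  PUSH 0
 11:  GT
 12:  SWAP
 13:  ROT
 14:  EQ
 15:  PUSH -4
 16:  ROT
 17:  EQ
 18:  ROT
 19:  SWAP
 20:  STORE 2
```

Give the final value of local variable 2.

PUSH -6  [-6]
PUSH 3   [-6, 3]
ADD      [-3]
NEG      [3]
NEG      [-3]
DUP      [-3, -3]
DUP      [-3, -3, -3]
SWAP     [-3, -3, -3]
OVER     [-3, -3, -3, -3]
PUSH 0   [-3, -3, -3, -3, 0]
GT       [-3, -3, -3, 0]
SWAP     [-3, -3, 0, -3]
ROT      [-3, 0, -3, -3]
EQ       [-3, 0, 1]
PUSH -4  [-3, 0, 1, -4]
ROT      [-3, 1, -4, 0]
EQ       [-3, 1, 0]
ROT      [1, 0, -3]
SWAP     [1, -3, 0]
STORE 2  [1, -3]

0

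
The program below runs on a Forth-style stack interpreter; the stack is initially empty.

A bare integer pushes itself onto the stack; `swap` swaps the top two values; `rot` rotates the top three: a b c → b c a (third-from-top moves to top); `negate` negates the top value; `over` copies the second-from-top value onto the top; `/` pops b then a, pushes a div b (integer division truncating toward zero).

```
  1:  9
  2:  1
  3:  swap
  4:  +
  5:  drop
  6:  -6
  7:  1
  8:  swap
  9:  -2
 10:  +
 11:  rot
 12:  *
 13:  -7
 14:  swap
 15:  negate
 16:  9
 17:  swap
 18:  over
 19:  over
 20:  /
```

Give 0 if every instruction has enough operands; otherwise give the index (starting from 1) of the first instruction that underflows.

9    : [9]
1    : [9, 1]
swap : [1, 9]
+    : [10]
drop : []
-6   : [-6]
1    : [-6, 1]
swap : [1, -6]
-2   : [1, -6, -2]
+    : [1, -8]
rot  — needs 3 operands, stack has 2 → underflow

11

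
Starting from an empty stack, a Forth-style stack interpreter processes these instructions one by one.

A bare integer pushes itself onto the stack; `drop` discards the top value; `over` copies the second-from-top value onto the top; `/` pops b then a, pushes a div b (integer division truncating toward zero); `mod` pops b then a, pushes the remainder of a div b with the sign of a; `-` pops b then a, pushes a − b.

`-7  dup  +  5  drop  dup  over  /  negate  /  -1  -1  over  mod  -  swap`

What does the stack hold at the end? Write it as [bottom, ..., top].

-7     -> [-7]
dup    -> [-7, -7]
+      -> [-14]
5      -> [-14, 5]
drop   -> [-14]
dup    -> [-14, -14]
over   -> [-14, -14, -14]
/      -> [-14, 1]
negate -> [-14, -1]
/      -> [14]
-1     -> [14, -1]
-1     -> [14, -1, -1]
over   -> [14, -1, -1, -1]
mod    -> [14, -1, 0]
-      -> [14, -1]
swap   -> [-1, 14]

[-1, 14]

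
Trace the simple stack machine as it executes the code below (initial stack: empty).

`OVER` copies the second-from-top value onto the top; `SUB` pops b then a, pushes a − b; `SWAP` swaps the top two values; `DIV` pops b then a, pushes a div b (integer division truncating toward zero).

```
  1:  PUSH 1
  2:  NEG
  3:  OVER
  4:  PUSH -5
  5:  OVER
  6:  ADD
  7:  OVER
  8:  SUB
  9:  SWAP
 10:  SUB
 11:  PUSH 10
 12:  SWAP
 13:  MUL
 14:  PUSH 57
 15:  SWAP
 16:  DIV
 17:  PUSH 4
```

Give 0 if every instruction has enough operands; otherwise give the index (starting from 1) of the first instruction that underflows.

3

PUSH 1  1
NEG     -1
OVER  — needs 2 operands, stack has 1 → underflow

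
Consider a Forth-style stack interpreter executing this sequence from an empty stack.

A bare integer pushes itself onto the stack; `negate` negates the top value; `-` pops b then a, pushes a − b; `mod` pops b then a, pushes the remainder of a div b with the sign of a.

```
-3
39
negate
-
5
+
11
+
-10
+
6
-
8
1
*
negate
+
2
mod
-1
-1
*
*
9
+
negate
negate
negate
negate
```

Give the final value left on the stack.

-3     -> -3
39     -> -3 39
negate -> -3 -39
-      -> 36
5      -> 36 5
+      -> 41
11     -> 41 11
+      -> 52
-10    -> 52 -10
+      -> 42
6      -> 42 6
-      -> 36
8      -> 36 8
1      -> 36 8 1
*      -> 36 8
negate -> 36 -8
+      -> 28
2      -> 28 2
mod    -> 0
-1     -> 0 -1
-1     -> 0 -1 -1
*      -> 0 1
*      -> 0
9      -> 0 9
+      -> 9
negate -> -9
negate -> 9
negate -> -9
negate -> 9

9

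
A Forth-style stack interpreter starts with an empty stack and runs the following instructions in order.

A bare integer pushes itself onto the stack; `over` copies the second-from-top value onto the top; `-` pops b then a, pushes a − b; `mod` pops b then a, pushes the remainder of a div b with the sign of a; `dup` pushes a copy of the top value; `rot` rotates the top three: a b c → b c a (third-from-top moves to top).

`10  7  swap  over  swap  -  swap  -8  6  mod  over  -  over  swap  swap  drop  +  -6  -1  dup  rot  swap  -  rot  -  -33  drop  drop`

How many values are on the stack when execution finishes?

10    10
7     10 7
swap  7 10
over  7 10 7
swap  7 7 10
-     7 -3
swap  -3 7
-8    -3 7 -8
6     -3 7 -8 6
mod   -3 7 -2
over  -3 7 -2 7
-     -3 7 -9
over  -3 7 -9 7
swap  -3 7 7 -9
swap  -3 7 -9 7
drop  -3 7 -9
+     -3 -2
-6    -3 -2 -6
-1    -3 -2 -6 -1
dup   -3 -2 -6 -1 -1
rot   -3 -2 -1 -1 -6
swap  -3 -2 -1 -6 -1
-     -3 -2 -1 -5
rot   -3 -1 -5 -2
-     -3 -1 -3
-33   -3 -1 -3 -33
drop  -3 -1 -3
drop  -3 -1

2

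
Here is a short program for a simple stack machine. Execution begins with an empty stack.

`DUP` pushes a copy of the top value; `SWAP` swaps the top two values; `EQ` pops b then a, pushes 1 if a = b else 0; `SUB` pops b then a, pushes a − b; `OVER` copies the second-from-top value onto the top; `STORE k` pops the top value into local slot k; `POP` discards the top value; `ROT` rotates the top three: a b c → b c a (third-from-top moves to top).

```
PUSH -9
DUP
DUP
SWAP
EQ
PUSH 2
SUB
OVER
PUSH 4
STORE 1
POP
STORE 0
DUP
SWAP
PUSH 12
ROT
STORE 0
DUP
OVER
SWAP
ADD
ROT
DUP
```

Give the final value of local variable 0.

-9

PUSH -9 → -9
DUP     → -9 -9
DUP     → -9 -9 -9
SWAP    → -9 -9 -9
EQ      → -9 1
PUSH 2  → -9 1 2
SUB     → -9 -1
OVER    → -9 -1 -9
PUSH 4  → -9 -1 -9 4
STORE 1 → -9 -1 -9
POP     → -9 -1
STORE 0 → -9
DUP     → -9 -9
SWAP    → -9 -9
PUSH 12 → -9 -9 12
ROT     → -9 12 -9
STORE 0 → -9 12
DUP     → -9 12 12
OVER    → -9 12 12 12
SWAP    → -9 12 12 12
ADD     → -9 12 24
ROT     → 12 24 -9
DUP     → 12 24 -9 -9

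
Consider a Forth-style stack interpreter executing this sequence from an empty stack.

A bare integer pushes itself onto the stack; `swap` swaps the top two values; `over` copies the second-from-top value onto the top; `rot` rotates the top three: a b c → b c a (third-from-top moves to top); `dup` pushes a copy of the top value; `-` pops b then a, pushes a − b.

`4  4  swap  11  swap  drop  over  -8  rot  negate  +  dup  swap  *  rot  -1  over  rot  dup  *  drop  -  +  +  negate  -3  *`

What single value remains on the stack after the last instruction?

1080

4      -> [4]
4      -> [4, 4]
swap   -> [4, 4]
11     -> [4, 4, 11]
swap   -> [4, 11, 4]
drop   -> [4, 11]
over   -> [4, 11, 4]
-8     -> [4, 11, 4, -8]
rot    -> [4, 4, -8, 11]
negate -> [4, 4, -8, -11]
+      -> [4, 4, -19]
dup    -> [4, 4, -19, -19]
swap   -> [4, 4, -19, -19]
*      -> [4, 4, 361]
rot    -> [4, 361, 4]
-1     -> [4, 361, 4, -1]
over   -> [4, 361, 4, -1, 4]
rot    -> [4, 361, -1, 4, 4]
dup    -> [4, 361, -1, 4, 4, 4]
*      -> [4, 361, -1, 4, 16]
drop   -> [4, 361, -1, 4]
-      -> [4, 361, -5]
+      -> [4, 356]
+      -> [360]
negate -> [-360]
-3     -> [-360, -3]
*      -> [1080]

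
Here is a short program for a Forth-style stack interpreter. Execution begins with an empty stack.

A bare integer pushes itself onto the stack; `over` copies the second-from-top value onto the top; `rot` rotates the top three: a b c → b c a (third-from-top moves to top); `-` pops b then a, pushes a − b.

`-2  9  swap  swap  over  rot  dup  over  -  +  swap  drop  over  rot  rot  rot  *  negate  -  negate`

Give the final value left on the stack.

-2     -> [-2]
9      -> [-2, 9]
swap   -> [9, -2]
swap   -> [-2, 9]
over   -> [-2, 9, -2]
rot    -> [9, -2, -2]
dup    -> [9, -2, -2, -2]
over   -> [9, -2, -2, -2, -2]
-      -> [9, -2, -2, 0]
+      -> [9, -2, -2]
swap   -> [9, -2, -2]
drop   -> [9, -2]
over   -> [9, -2, 9]
rot    -> [-2, 9, 9]
rot    -> [9, 9, -2]
rot    -> [9, -2, 9]
*      -> [9, -18]
negate -> [9, 18]
-      -> [-9]
negate -> [9]

9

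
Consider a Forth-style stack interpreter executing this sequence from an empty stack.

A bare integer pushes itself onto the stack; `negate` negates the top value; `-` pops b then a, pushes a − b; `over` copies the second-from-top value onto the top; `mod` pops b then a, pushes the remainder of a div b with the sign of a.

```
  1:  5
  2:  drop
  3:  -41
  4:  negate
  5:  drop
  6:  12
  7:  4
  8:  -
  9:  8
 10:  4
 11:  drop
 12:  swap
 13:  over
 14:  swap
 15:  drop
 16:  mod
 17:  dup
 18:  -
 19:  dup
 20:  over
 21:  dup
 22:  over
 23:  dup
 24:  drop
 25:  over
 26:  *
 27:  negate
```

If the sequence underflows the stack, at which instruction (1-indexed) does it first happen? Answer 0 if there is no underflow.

0

5      → 5
drop   → (empty)
-41    → -41
negate → 41
drop   → (empty)
12     → 12
4      → 12 4
-      → 8
8      → 8 8
4      → 8 8 4
drop   → 8 8
swap   → 8 8
over   → 8 8 8
swap   → 8 8 8
drop   → 8 8
mod    → 0
dup    → 0 0
-      → 0
dup    → 0 0
over   → 0 0 0
dup    → 0 0 0 0
over   → 0 0 0 0 0
dup    → 0 0 0 0 0 0
drop   → 0 0 0 0 0
over   → 0 0 0 0 0 0
*      → 0 0 0 0 0
negate → 0 0 0 0 0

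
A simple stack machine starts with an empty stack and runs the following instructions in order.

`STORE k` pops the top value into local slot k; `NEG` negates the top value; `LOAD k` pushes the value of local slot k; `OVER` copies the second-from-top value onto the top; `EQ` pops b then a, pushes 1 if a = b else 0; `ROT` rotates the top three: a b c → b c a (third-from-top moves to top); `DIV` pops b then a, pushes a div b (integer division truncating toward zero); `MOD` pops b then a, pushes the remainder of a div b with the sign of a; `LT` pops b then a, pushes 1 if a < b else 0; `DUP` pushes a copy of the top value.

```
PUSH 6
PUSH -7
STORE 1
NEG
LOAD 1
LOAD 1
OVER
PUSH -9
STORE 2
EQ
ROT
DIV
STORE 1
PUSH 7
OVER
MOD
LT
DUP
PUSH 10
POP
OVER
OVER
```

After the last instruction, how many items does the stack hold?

4

PUSH 6  -> [6]
PUSH -7 -> [6, -7]
STORE 1 -> [6]
NEG     -> [-6]
LOAD 1  -> [-6, -7]
LOAD 1  -> [-6, -7, -7]
OVER    -> [-6, -7, -7, -7]
PUSH -9 -> [-6, -7, -7, -7, -9]
STORE 2 -> [-6, -7, -7, -7]
EQ      -> [-6, -7, 1]
ROT     -> [-7, 1, -6]
DIV     -> [-7, 0]
STORE 1 -> [-7]
PUSH 7  -> [-7, 7]
OVER    -> [-7, 7, -7]
MOD     -> [-7, 0]
LT      -> [1]
DUP     -> [1, 1]
PUSH 10 -> [1, 1, 10]
POP     -> [1, 1]
OVER    -> [1, 1, 1]
OVER    -> [1, 1, 1, 1]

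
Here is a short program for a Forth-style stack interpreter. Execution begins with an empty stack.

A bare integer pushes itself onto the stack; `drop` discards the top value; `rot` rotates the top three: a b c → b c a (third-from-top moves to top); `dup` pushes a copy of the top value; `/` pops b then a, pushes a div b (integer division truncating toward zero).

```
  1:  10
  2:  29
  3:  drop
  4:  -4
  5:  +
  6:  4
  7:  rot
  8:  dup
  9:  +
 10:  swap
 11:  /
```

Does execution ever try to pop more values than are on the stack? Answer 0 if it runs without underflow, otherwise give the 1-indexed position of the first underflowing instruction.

10   -> 10
29   -> 10 29
drop -> 10
-4   -> 10 -4
+    -> 6
4    -> 6 4
rot  — needs 3 operands, stack has 2 → underflow

7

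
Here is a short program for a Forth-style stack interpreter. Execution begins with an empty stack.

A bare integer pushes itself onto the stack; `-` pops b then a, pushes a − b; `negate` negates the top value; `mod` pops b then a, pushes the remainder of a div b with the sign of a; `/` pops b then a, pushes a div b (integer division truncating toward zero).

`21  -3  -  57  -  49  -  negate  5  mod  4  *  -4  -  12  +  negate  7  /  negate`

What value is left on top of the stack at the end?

21      [21]
-3      [21, -3]
-       [24]
57      [24, 57]
-       [-33]
49      [-33, 49]
-       [-82]
negate  [82]
5       [82, 5]
mod     [2]
4       [2, 4]
*       [8]
-4      [8, -4]
-       [12]
12      [12, 12]
+       [24]
negate  [-24]
7       [-24, 7]
/       [-3]
negate  [3]

3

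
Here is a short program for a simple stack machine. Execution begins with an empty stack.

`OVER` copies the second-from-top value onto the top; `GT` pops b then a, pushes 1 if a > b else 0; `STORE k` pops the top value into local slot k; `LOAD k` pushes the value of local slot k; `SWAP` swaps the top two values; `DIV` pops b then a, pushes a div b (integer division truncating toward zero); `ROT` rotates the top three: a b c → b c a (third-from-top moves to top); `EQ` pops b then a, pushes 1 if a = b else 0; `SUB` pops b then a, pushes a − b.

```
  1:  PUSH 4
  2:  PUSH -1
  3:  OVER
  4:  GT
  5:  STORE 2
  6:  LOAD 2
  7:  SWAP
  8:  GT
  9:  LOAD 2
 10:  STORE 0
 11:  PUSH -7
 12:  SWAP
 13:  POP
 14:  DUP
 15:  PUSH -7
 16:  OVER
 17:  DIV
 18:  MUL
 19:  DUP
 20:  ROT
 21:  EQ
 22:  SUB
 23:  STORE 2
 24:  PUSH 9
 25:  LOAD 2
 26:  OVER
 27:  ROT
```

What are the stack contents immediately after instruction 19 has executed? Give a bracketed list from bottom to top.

[-7, -7, -7]

PUSH 4   4
PUSH -1  4 -1
OVER     4 -1 4
GT       4 0
STORE 2  4
LOAD 2   4 0
SWAP     0 4
GT       0
LOAD 2   0 0
STORE 0  0
PUSH -7  0 -7
SWAP     -7 0
POP      -7
DUP      -7 -7
PUSH -7  -7 -7 -7
OVER     -7 -7 -7 -7
DIV      -7 -7 1
MUL      -7 -7
DUP      -7 -7 -7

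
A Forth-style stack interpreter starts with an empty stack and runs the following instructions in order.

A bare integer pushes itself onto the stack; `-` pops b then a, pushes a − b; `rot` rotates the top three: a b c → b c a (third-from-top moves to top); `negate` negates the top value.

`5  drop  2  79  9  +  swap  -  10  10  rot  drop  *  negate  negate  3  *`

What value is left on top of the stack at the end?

5      → 5
drop   → (empty)
2      → 2
79     → 2 79
9      → 2 79 9
+      → 2 88
swap   → 88 2
-      → 86
10     → 86 10
10     → 86 10 10
rot    → 10 10 86
drop   → 10 10
*      → 100
negate → -100
negate → 100
3      → 100 3
*      → 300

300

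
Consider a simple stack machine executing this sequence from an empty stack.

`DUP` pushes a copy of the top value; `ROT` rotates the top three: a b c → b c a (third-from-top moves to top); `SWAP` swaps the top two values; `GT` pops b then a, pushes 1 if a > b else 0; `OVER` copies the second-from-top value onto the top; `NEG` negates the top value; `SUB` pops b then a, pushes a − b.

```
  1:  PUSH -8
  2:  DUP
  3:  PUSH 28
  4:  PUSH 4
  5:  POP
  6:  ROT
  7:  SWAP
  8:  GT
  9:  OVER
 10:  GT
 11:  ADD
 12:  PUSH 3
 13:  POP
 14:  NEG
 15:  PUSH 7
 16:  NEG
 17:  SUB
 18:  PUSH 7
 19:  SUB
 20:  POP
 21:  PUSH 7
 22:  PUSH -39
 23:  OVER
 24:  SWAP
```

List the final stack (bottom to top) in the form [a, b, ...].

[7, 7, -39]

PUSH -8  -> [-8]
DUP      -> [-8, -8]
PUSH 28  -> [-8, -8, 28]
PUSH 4   -> [-8, -8, 28, 4]
POP      -> [-8, -8, 28]
ROT      -> [-8, 28, -8]
SWAP     -> [-8, -8, 28]
GT       -> [-8, 0]
OVER     -> [-8, 0, -8]
GT       -> [-8, 1]
ADD      -> [-7]
PUSH 3   -> [-7, 3]
POP      -> [-7]
NEG      -> [7]
PUSH 7   -> [7, 7]
NEG      -> [7, -7]
SUB      -> [14]
PUSH 7   -> [14, 7]
SUB      -> [7]
POP      -> []
PUSH 7   -> [7]
PUSH -39 -> [7, -39]
OVER     -> [7, -39, 7]
SWAP     -> [7, 7, -39]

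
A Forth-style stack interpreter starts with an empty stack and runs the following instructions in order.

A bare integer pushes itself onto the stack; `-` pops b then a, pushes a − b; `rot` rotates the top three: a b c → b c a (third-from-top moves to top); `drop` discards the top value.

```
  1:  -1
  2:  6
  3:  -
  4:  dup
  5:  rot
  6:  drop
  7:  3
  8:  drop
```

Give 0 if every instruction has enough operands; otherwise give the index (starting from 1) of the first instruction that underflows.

5

-1  → -1
6   → -1 6
-   → -7
dup → -7 -7
rot  — needs 3 operands, stack has 2 → underflow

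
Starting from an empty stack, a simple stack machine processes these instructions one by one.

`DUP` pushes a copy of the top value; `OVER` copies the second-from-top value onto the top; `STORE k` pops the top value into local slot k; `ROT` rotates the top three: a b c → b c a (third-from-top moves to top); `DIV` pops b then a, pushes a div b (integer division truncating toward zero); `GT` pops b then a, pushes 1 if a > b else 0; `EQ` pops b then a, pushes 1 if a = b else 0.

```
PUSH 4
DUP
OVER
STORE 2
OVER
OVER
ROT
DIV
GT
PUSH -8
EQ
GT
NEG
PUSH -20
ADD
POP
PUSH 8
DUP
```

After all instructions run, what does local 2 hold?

PUSH 4   -> [4]
DUP      -> [4, 4]
OVER     -> [4, 4, 4]
STORE 2  -> [4, 4]
OVER     -> [4, 4, 4]
OVER     -> [4, 4, 4, 4]
ROT      -> [4, 4, 4, 4]
DIV      -> [4, 4, 1]
GT       -> [4, 1]
PUSH -8  -> [4, 1, -8]
EQ       -> [4, 0]
GT       -> [1]
NEG      -> [-1]
PUSH -20 -> [-1, -20]
ADD      -> [-21]
POP      -> []
PUSH 8   -> [8]
DUP      -> [8, 8]

4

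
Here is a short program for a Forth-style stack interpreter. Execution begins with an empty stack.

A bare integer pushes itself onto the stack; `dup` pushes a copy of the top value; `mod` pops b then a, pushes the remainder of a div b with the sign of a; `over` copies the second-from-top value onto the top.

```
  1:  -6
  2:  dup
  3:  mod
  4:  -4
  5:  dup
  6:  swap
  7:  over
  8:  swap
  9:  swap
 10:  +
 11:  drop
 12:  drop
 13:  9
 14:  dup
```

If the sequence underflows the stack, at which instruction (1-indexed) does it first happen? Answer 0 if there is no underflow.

-6    -6
dup   -6 -6
mod   0
-4    0 -4
dup   0 -4 -4
swap  0 -4 -4
over  0 -4 -4 -4
swap  0 -4 -4 -4
swap  0 -4 -4 -4
+     0 -4 -8
drop  0 -4
drop  0
9     0 9
dup   0 9 9

0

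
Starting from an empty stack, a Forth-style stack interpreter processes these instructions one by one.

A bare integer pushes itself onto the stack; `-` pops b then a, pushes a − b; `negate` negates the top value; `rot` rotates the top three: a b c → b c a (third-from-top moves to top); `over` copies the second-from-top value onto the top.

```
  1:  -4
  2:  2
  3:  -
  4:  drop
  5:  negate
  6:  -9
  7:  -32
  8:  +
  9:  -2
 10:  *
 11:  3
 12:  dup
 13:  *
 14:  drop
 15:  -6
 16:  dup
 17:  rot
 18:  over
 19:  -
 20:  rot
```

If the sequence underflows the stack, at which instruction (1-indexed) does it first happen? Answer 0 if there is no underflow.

-4    -4
2     -4 2
-     -6
drop  (empty)
negate  — needs 1 operand, stack has 0 → underflow

5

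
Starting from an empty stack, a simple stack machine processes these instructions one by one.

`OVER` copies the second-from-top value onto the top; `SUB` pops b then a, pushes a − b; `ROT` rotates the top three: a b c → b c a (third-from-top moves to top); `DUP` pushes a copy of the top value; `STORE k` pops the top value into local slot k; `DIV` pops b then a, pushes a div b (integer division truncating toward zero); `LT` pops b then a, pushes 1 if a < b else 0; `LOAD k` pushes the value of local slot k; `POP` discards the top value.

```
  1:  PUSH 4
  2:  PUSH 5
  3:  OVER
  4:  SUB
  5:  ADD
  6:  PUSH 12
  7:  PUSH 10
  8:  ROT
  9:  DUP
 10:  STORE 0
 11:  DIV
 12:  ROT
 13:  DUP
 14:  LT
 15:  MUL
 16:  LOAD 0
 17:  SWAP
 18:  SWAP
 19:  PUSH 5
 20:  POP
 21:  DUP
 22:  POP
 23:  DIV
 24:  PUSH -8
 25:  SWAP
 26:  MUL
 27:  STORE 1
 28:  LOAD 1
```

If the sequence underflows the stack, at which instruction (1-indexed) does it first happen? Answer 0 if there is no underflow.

12

PUSH 4  : 4
PUSH 5  : 4 5
OVER    : 4 5 4
SUB     : 4 1
ADD     : 5
PUSH 12 : 5 12
PUSH 10 : 5 12 10
ROT     : 12 10 5
DUP     : 12 10 5 5
STORE 0 : 12 10 5
DIV     : 12 2
ROT  — needs 3 operands, stack has 2 → underflow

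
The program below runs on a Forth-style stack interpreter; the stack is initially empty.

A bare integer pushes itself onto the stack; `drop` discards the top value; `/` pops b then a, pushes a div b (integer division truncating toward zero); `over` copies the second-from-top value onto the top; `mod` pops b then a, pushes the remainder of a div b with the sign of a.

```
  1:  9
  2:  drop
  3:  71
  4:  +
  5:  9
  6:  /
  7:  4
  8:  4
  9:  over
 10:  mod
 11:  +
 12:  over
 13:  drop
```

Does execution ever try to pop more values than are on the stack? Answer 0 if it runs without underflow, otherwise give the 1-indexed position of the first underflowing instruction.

4

9    : 9
drop : (empty)
71   : 71
+  — needs 2 operands, stack has 1 → underflow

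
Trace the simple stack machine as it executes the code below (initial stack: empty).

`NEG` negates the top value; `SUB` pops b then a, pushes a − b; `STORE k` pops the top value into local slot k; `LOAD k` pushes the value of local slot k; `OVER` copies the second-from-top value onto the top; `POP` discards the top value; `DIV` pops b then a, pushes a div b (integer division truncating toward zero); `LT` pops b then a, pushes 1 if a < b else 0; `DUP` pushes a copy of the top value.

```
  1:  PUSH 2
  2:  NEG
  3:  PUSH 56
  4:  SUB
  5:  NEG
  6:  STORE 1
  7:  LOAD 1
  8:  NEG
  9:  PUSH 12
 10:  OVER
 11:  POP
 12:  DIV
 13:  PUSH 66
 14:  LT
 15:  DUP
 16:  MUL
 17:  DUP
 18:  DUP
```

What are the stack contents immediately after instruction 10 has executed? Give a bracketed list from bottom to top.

[-58, 12, -58]

PUSH 2  -> 2
NEG     -> -2
PUSH 56 -> -2 56
SUB     -> -58
NEG     -> 58
STORE 1 -> (empty)
LOAD 1  -> 58
NEG     -> -58
PUSH 12 -> -58 12
OVER    -> -58 12 -58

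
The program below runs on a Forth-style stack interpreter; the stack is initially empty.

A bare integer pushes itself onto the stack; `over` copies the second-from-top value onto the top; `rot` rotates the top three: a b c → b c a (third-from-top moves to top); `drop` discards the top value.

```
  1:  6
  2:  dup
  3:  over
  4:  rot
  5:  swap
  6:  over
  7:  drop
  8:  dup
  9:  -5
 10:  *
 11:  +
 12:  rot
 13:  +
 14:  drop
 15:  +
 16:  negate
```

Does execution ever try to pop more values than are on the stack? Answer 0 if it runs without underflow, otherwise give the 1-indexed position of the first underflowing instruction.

15

6    : [6]
dup  : [6, 6]
over : [6, 6, 6]
rot  : [6, 6, 6]
swap : [6, 6, 6]
over : [6, 6, 6, 6]
drop : [6, 6, 6]
dup  : [6, 6, 6, 6]
-5   : [6, 6, 6, 6, -5]
*    : [6, 6, 6, -30]
+    : [6, 6, -24]
rot  : [6, -24, 6]
+    : [6, -18]
drop : [6]
+  — needs 2 operands, stack has 1 → underflow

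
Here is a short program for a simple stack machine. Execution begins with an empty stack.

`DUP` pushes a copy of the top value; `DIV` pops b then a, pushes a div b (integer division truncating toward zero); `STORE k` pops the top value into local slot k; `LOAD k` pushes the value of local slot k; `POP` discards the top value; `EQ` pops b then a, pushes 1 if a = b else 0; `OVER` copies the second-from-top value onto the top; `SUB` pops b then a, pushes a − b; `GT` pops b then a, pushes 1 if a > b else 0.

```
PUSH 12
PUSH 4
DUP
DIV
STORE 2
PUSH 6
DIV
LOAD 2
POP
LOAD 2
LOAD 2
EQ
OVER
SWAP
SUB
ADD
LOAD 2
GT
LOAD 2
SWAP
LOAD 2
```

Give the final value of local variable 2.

PUSH 12 → 12
PUSH 4  → 12 4
DUP     → 12 4 4
DIV     → 12 1
STORE 2 → 12
PUSH 6  → 12 6
DIV     → 2
LOAD 2  → 2 1
POP     → 2
LOAD 2  → 2 1
LOAD 2  → 2 1 1
EQ      → 2 1
OVER    → 2 1 2
SWAP    → 2 2 1
SUB     → 2 1
ADD     → 3
LOAD 2  → 3 1
GT      → 1
LOAD 2  → 1 1
SWAP    → 1 1
LOAD 2  → 1 1 1

1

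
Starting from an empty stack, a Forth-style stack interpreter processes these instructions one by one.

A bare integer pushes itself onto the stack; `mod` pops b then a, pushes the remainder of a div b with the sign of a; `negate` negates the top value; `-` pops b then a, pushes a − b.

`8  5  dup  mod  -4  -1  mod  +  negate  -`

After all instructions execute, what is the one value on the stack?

8      : [8]
5      : [8, 5]
dup    : [8, 5, 5]
mod    : [8, 0]
-4     : [8, 0, -4]
-1     : [8, 0, -4, -1]
mod    : [8, 0, 0]
+      : [8, 0]
negate : [8, 0]
-      : [8]

8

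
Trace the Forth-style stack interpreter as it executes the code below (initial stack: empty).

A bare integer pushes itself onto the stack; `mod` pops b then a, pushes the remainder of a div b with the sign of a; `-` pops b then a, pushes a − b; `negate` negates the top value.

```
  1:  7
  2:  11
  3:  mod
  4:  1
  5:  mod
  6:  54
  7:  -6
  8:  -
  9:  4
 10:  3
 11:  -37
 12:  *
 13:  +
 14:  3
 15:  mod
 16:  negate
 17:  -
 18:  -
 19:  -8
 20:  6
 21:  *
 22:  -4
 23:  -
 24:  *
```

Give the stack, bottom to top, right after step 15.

7    [7]
11   [7, 11]
mod  [7]
1    [7, 1]
mod  [0]
54   [0, 54]
-6   [0, 54, -6]
-    [0, 60]
4    [0, 60, 4]
3    [0, 60, 4, 3]
-37  [0, 60, 4, 3, -37]
*    [0, 60, 4, -111]
+    [0, 60, -107]
3    [0, 60, -107, 3]
mod  [0, 60, -2]

[0, 60, -2]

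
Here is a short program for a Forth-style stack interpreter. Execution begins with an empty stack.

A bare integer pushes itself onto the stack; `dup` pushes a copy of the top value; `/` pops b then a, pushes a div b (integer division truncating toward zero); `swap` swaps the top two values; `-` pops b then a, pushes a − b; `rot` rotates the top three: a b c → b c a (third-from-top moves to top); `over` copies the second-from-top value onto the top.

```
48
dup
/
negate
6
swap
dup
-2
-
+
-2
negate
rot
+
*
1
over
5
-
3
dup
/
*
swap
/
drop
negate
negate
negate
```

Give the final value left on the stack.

48     -> [48]
dup    -> [48, 48]
/      -> [1]
negate -> [-1]
6      -> [-1, 6]
swap   -> [6, -1]
dup    -> [6, -1, -1]
-2     -> [6, -1, -1, -2]
-      -> [6, -1, 1]
+      -> [6, 0]
-2     -> [6, 0, -2]
negate -> [6, 0, 2]
rot    -> [0, 2, 6]
+      -> [0, 8]
*      -> [0]
1      -> [0, 1]
over   -> [0, 1, 0]
5      -> [0, 1, 0, 5]
-      -> [0, 1, -5]
3      -> [0, 1, -5, 3]
dup    -> [0, 1, -5, 3, 3]
/      -> [0, 1, -5, 1]
*      -> [0, 1, -5]
swap   -> [0, -5, 1]
/      -> [0, -5]
drop   -> [0]
negate -> [0]
negate -> [0]
negate -> [0]

0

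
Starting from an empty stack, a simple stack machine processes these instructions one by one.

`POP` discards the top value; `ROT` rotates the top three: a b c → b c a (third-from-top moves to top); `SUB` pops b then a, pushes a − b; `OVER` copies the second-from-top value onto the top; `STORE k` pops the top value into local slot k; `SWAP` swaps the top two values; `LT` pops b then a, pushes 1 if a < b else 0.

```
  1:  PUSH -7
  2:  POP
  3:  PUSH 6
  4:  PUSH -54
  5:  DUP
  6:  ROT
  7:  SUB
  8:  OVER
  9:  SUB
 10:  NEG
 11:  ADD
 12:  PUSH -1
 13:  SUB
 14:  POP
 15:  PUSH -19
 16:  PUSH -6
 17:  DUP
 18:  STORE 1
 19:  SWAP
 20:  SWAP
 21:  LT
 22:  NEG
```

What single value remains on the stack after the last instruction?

PUSH -7  → -7
POP      → (empty)
PUSH 6   → 6
PUSH -54 → 6 -54
DUP      → 6 -54 -54
ROT      → -54 -54 6
SUB      → -54 -60
OVER     → -54 -60 -54
SUB      → -54 -6
NEG      → -54 6
ADD      → -48
PUSH -1  → -48 -1
SUB      → -47
POP      → (empty)
PUSH -19 → -19
PUSH -6  → -19 -6
DUP      → -19 -6 -6
STORE 1  → -19 -6
SWAP     → -6 -19
SWAP     → -19 -6
LT       → 1
NEG      → -1

-1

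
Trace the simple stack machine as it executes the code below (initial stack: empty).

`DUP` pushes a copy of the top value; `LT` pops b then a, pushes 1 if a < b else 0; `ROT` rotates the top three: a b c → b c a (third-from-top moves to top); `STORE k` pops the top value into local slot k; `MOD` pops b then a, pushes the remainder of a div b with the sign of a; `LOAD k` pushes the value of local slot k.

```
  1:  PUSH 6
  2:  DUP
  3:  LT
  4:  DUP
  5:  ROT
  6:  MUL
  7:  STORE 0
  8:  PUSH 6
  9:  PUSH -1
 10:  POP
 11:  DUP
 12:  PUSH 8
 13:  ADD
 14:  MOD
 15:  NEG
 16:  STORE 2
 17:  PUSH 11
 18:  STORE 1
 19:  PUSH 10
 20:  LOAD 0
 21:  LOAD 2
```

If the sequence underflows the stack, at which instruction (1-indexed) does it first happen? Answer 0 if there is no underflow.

5

PUSH 6 -> 6
DUP    -> 6 6
LT     -> 0
DUP    -> 0 0
ROT  — needs 3 operands, stack has 2 → underflow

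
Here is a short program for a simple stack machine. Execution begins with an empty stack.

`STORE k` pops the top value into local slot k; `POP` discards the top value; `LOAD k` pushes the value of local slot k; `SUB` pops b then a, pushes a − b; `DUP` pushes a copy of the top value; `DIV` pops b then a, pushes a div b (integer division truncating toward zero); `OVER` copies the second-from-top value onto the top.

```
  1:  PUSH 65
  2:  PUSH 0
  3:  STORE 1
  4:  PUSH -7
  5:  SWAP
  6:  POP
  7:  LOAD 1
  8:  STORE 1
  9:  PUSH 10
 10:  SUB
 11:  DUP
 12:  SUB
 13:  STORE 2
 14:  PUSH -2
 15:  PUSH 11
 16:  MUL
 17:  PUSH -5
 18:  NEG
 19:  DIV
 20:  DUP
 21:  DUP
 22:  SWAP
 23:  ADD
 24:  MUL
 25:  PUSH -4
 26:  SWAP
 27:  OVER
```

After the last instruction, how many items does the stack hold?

PUSH 65 -> 65
PUSH 0  -> 65 0
STORE 1 -> 65
PUSH -7 -> 65 -7
SWAP    -> -7 65
POP     -> -7
LOAD 1  -> -7 0
STORE 1 -> -7
PUSH 10 -> -7 10
SUB     -> -17
DUP     -> -17 -17
SUB     -> 0
STORE 2 -> (empty)
PUSH -2 -> -2
PUSH 11 -> -2 11
MUL     -> -22
PUSH -5 -> -22 -5
NEG     -> -22 5
DIV     -> -4
DUP     -> -4 -4
DUP     -> -4 -4 -4
SWAP    -> -4 -4 -4
ADD     -> -4 -8
MUL     -> 32
PUSH -4 -> 32 -4
SWAP    -> -4 32
OVER    -> -4 32 -4

3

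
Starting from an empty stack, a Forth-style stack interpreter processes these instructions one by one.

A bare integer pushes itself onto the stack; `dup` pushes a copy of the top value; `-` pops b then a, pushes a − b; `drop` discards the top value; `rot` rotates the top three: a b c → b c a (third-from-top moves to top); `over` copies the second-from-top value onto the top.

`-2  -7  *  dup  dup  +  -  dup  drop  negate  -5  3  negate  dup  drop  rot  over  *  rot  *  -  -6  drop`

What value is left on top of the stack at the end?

-213

-2     → -2
-7     → -2 -7
*      → 14
dup    → 14 14
dup    → 14 14 14
+      → 14 28
-      → -14
dup    → -14 -14
drop   → -14
negate → 14
-5     → 14 -5
3      → 14 -5 3
negate → 14 -5 -3
dup    → 14 -5 -3 -3
drop   → 14 -5 -3
rot    → -5 -3 14
over   → -5 -3 14 -3
*      → -5 -3 -42
rot    → -3 -42 -5
*      → -3 210
-      → -213
-6     → -213 -6
drop   → -213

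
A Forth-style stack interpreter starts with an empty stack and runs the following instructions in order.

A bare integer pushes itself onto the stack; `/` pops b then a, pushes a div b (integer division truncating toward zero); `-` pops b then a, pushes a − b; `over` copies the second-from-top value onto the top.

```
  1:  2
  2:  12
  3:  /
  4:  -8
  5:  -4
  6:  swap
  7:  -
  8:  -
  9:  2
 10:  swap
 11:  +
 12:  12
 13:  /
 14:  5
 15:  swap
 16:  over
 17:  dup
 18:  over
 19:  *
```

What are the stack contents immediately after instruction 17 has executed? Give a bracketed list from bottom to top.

[5, 0, 5, 5]

2    -> [2]
12   -> [2, 12]
/    -> [0]
-8   -> [0, -8]
-4   -> [0, -8, -4]
swap -> [0, -4, -8]
-    -> [0, 4]
-    -> [-4]
2    -> [-4, 2]
swap -> [2, -4]
+    -> [-2]
12   -> [-2, 12]
/    -> [0]
5    -> [0, 5]
swap -> [5, 0]
over -> [5, 0, 5]
dup  -> [5, 0, 5, 5]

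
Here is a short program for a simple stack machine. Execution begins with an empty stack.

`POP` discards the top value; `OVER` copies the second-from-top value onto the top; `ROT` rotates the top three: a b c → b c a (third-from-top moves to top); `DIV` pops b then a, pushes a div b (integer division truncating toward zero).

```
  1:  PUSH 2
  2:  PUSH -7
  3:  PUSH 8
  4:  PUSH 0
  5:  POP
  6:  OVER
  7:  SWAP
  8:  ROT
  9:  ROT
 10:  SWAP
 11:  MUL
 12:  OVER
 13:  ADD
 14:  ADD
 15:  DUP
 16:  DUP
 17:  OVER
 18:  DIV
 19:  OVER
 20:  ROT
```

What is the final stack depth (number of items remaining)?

5

PUSH 2  → [2]
PUSH -7 → [2, -7]
PUSH 8  → [2, -7, 8]
PUSH 0  → [2, -7, 8, 0]
POP     → [2, -7, 8]
OVER    → [2, -7, 8, -7]
SWAP    → [2, -7, -7, 8]
ROT     → [2, -7, 8, -7]
ROT     → [2, 8, -7, -7]
SWAP    → [2, 8, -7, -7]
MUL     → [2, 8, 49]
OVER    → [2, 8, 49, 8]
ADD     → [2, 8, 57]
ADD     → [2, 65]
DUP     → [2, 65, 65]
DUP     → [2, 65, 65, 65]
OVER    → [2, 65, 65, 65, 65]
DIV     → [2, 65, 65, 1]
OVER    → [2, 65, 65, 1, 65]
ROT     → [2, 65, 1, 65, 65]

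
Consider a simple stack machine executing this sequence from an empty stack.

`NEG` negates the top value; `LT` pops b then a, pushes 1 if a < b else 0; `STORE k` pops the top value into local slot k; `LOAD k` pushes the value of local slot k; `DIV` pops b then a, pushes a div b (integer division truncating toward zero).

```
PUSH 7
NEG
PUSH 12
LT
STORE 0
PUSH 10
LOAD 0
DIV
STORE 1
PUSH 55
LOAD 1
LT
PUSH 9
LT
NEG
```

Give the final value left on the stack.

PUSH 7   [7]
NEG      [-7]
PUSH 12  [-7, 12]
LT       [1]
STORE 0  []
PUSH 10  [10]
LOAD 0   [10, 1]
DIV      [10]
STORE 1  []
PUSH 55  [55]
LOAD 1   [55, 10]
LT       [0]
PUSH 9   [0, 9]
LT       [1]
NEG      [-1]

-1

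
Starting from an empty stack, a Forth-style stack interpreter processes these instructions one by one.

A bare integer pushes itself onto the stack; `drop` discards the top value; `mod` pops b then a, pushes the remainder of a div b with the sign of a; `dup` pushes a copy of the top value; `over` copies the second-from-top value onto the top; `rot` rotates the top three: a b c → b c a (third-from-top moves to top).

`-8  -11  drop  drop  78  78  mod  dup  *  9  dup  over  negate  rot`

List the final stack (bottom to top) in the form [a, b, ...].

[0, 9, -9, 9]

-8     → [-8]
-11    → [-8, -11]
drop   → [-8]
drop   → []
78     → [78]
78     → [78, 78]
mod    → [0]
dup    → [0, 0]
*      → [0]
9      → [0, 9]
dup    → [0, 9, 9]
over   → [0, 9, 9, 9]
negate → [0, 9, 9, -9]
rot    → [0, 9, -9, 9]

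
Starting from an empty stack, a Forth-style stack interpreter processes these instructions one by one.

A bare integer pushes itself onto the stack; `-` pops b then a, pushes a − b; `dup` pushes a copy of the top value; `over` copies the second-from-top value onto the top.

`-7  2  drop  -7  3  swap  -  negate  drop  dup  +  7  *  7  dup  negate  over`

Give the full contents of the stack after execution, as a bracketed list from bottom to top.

[-98, 7, -7, 7]

-7     → [-7]
2      → [-7, 2]
drop   → [-7]
-7     → [-7, -7]
3      → [-7, -7, 3]
swap   → [-7, 3, -7]
-      → [-7, 10]
negate → [-7, -10]
drop   → [-7]
dup    → [-7, -7]
+      → [-14]
7      → [-14, 7]
*      → [-98]
7      → [-98, 7]
dup    → [-98, 7, 7]
negate → [-98, 7, -7]
over   → [-98, 7, -7, 7]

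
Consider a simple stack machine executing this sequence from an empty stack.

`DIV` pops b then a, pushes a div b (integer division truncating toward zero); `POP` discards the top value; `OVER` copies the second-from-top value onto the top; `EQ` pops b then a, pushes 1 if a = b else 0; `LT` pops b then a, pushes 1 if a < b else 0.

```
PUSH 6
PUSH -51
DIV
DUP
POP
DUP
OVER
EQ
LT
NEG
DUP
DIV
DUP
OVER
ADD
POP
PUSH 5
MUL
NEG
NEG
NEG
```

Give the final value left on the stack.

PUSH 6   -> 6
PUSH -51 -> 6 -51
DIV      -> 0
DUP      -> 0 0
POP      -> 0
DUP      -> 0 0
OVER     -> 0 0 0
EQ       -> 0 1
LT       -> 1
NEG      -> -1
DUP      -> -1 -1
DIV      -> 1
DUP      -> 1 1
OVER     -> 1 1 1
ADD      -> 1 2
POP      -> 1
PUSH 5   -> 1 5
MUL      -> 5
NEG      -> -5
NEG      -> 5
NEG      -> -5

-5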